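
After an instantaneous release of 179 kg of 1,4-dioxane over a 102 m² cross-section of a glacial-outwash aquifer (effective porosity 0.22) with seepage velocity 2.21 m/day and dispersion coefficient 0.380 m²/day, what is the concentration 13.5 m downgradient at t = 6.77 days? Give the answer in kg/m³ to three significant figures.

1.14 kg/m³

For an instantaneous plane source, C(x,t) = M/(n_e·A·√(4πDt)) · exp(−(x−vt)²/(4Dt)), with n_e·A the pore (flow) area.
Plume center vt = 2.21 × 6.77 = 14.9617 m, so the well at 13.5 m is 1.4617 m upgradient of the peak.
√(4πDt) = 5.686 m, giving peak height M/(n_e·A·√(4πDt)) = 179/(0.22 × 102 × 5.686) = 1.403 kg/m³.
(x−vt)²/(4Dt) = (-1.4617)²/(4 × 0.380 × 6.77) = 0.2076; exp(−0.2076) = 0.8125.
C = 1.403 × 0.8125 = 1.14 kg/m³.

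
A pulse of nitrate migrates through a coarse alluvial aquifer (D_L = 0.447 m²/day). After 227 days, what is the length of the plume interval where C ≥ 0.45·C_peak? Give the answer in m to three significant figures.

36.0 m

The plume is Gaussian with σ = √(2Dt) = √(2 × 0.447 × 227) = 14.25 m.
C/C_peak = exp(−Δx²/(2σ²)) = 0.45 ⇒ Δx = σ·√(−2 ln 0.45) = 14.25 × 1.264 = 18.01 m.
Width = 2Δx = 36.0 m.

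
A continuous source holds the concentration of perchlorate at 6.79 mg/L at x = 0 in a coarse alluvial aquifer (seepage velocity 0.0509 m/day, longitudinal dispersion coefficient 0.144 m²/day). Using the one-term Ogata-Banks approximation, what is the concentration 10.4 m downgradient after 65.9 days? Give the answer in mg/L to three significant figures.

For a continuous step input, C/C₀ ≈ ½·erfc((x−vt)/(2√(Dt))).
vt = 0.0509 × 65.9 = 3.35431 m and 2√(Dt) = 2√(0.144 × 65.9) = 6.161 m.
Argument (x−vt)/(2√(Dt)) = (10.4 − 3.35431)/6.161 = 1.144; ½·erfc(1.144) = 0.05285.
C = 6.79 × 0.05285 = 0.359 mg/L.

0.359 mg/L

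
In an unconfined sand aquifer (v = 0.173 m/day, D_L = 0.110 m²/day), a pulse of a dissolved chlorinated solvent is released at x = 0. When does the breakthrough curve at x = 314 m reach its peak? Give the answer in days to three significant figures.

1810 days

For the 1D instantaneous-source solution, setting ∂C/∂t = 0 at fixed x gives v²t² + 2Dt − x² = 0, so t = (√(D² + v²x²) − D)/v².
√(D² + v²x²) = √(0.110² + 0.173² × 314²) = 54.32; v² = 0.029929.
t = (54.32 − 0.110)/0.029929 = 1810 days (vs. the pure-advection estimate x/v = 1820 d).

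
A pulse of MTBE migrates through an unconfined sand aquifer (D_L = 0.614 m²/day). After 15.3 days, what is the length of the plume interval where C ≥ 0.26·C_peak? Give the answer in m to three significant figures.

The plume is Gaussian with σ = √(2Dt) = √(2 × 0.614 × 15.3) = 4.335 m.
C/C_peak = exp(−Δx²/(2σ²)) = 0.26 ⇒ Δx = σ·√(−2 ln 0.26) = 4.335 × 1.641 = 7.114 m.
Width = 2Δx = 14.2 m.

14.2 m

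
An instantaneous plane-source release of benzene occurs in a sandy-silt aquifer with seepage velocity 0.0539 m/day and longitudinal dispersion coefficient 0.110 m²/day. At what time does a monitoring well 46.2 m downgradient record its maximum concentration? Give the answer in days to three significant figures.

For the 1D instantaneous-source solution, setting ∂C/∂t = 0 at fixed x gives v²t² + 2Dt − x² = 0, so t = (√(D² + v²x²) − D)/v².
√(D² + v²x²) = √(0.110² + 0.0539² × 46.2²) = 2.493; v² = 0.00290521.
t = (2.493 − 0.110)/0.00290521 = 820 days (vs. the pure-advection estimate x/v = 857 d).

820 days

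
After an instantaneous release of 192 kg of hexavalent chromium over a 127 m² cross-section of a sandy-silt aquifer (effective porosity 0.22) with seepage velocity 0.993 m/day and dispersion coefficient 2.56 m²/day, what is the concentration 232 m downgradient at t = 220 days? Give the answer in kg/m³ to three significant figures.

0.0753 kg/m³

For an instantaneous plane source, C(x,t) = M/(n_e·A·√(4πDt)) · exp(−(x−vt)²/(4Dt)), with n_e·A the pore (flow) area.
Plume center vt = 0.993 × 220 = 218.46 m, so the well at 232 m is 13.54 m downgradient of the peak.
√(4πDt) = 84.13 m, giving peak height M/(n_e·A·√(4πDt)) = 192/(0.22 × 127 × 84.13) = 0.08168 kg/m³.
(x−vt)²/(4Dt) = (13.54)²/(4 × 2.56 × 220) = 0.08138; exp(−0.08138) = 0.9218.
C = 0.08168 × 0.9218 = 0.0753 kg/m³.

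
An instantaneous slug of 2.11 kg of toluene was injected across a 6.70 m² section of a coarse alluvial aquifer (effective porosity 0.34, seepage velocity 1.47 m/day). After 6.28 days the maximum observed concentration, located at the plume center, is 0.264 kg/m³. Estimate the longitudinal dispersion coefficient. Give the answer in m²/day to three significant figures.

0.156 m²/day

At the plume center C_max = M/(n_e·A·√(4πDt)), so D = M²/(4πt·(n_e·A·C_max)²).
n_e·A·C_max = 0.34 × 6.70 × 0.264 = 0.6014 kg/m.
D = 2.11²/(4π × 6.28 × 0.6014²) = 0.156 m²/day.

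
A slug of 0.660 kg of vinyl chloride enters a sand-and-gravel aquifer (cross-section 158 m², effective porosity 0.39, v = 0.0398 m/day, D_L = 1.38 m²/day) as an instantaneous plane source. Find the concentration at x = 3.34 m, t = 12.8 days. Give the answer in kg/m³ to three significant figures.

0.000642 kg/m³

For an instantaneous plane source, C(x,t) = M/(n_e·A·√(4πDt)) · exp(−(x−vt)²/(4Dt)), with n_e·A the pore (flow) area.
Plume center vt = 0.0398 × 12.8 = 0.50944 m, so the well at 3.34 m is 2.83056 m downgradient of the peak.
√(4πDt) = 14.90 m, giving peak height M/(n_e·A·√(4πDt)) = 0.660/(0.39 × 158 × 14.90) = 0.0007188 kg/m³.
(x−vt)²/(4Dt) = (2.83056)²/(4 × 1.38 × 12.8) = 0.1134; exp(−0.1134) = 0.8928.
C = 0.0007188 × 0.8928 = 0.000642 kg/m³.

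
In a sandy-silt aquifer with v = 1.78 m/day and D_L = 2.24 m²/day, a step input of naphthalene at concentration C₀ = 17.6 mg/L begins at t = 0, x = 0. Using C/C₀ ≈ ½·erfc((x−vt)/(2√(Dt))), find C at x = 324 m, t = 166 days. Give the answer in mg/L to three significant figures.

2.60 mg/L

For a continuous step input, C/C₀ ≈ ½·erfc((x−vt)/(2√(Dt))).
vt = 1.78 × 166 = 295.48 m and 2√(Dt) = 2√(2.24 × 166) = 38.57 m.
Argument (x−vt)/(2√(Dt)) = (324 − 295.48)/38.57 = 0.7394; ½·erfc(0.7394) = 0.1479.
C = 17.6 × 0.1479 = 2.60 mg/L.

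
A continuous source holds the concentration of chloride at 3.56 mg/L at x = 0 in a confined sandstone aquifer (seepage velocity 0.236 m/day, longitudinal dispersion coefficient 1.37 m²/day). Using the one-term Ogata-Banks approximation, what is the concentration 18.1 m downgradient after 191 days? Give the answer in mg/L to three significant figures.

For a continuous step input, C/C₀ ≈ ½·erfc((x−vt)/(2√(Dt))).
vt = 0.236 × 191 = 45.076 m and 2√(Dt) = 2√(1.37 × 191) = 32.35 m.
Argument (x−vt)/(2√(Dt)) = (18.1 − 45.076)/32.35 = -0.8339; ½·erfc(-0.8339) = 0.8809.
C = 3.56 × 0.8809 = 3.14 mg/L.

3.14 mg/L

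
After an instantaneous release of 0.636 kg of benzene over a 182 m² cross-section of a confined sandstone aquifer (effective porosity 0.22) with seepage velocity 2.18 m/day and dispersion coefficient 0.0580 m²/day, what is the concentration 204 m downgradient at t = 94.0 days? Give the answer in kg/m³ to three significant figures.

For an instantaneous plane source, C(x,t) = M/(n_e·A·√(4πDt)) · exp(−(x−vt)²/(4Dt)), with n_e·A the pore (flow) area.
Plume center vt = 2.18 × 94.0 = 204.92 m, so the well at 204 m is 0.92 m upgradient of the peak.
√(4πDt) = 8.277 m, giving peak height M/(n_e·A·√(4πDt)) = 0.636/(0.22 × 182 × 8.277) = 0.001919 kg/m³.
(x−vt)²/(4Dt) = (-0.92)²/(4 × 0.0580 × 94.0) = 0.03881; exp(−0.03881) = 0.9619.
C = 0.001919 × 0.9619 = 0.00185 kg/m³.

0.00185 kg/m³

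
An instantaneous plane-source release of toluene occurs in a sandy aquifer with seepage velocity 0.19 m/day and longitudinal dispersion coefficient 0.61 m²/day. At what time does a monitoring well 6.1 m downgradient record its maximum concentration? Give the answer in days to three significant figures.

19.4 days

For the 1D instantaneous-source solution, setting ∂C/∂t = 0 at fixed x gives v²t² + 2Dt − x² = 0, so t = (√(D² + v²x²) − D)/v².
√(D² + v²x²) = √(0.61² + 0.19² × 6.1²) = 1.310; v² = 0.0361.
t = (1.310 − 0.61)/0.0361 = 19.4 days (vs. the pure-advection estimate x/v = 32.1 d).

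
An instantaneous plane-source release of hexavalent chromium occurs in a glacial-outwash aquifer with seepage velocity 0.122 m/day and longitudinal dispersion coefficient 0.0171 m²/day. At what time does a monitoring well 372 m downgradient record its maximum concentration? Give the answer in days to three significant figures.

3050 days

For the 1D instantaneous-source solution, setting ∂C/∂t = 0 at fixed x gives v²t² + 2Dt − x² = 0, so t = (√(D² + v²x²) − D)/v².
√(D² + v²x²) = √(0.0171² + 0.122² × 372²) = 45.38; v² = 0.014884.
t = (45.38 − 0.0171)/0.014884 = 3050 days (vs. the pure-advection estimate x/v = 3050 d).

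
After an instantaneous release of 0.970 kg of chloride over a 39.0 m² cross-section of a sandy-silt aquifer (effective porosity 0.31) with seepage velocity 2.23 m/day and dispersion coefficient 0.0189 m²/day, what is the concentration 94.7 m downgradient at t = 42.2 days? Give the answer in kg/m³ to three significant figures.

For an instantaneous plane source, C(x,t) = M/(n_e·A·√(4πDt)) · exp(−(x−vt)²/(4Dt)), with n_e·A the pore (flow) area.
Plume center vt = 2.23 × 42.2 = 94.106 m, so the well at 94.7 m is 0.594 m downgradient of the peak.
√(4πDt) = 3.166 m, giving peak height M/(n_e·A·√(4πDt)) = 0.970/(0.31 × 39.0 × 3.166) = 0.02534 kg/m³.
(x−vt)²/(4Dt) = (0.594)²/(4 × 0.0189 × 42.2) = 0.1106; exp(−0.1106) = 0.8953.
C = 0.02534 × 0.8953 = 0.0227 kg/m³.

0.0227 kg/m³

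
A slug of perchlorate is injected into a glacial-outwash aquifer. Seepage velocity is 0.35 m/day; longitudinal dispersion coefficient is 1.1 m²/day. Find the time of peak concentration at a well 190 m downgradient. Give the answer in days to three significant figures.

For the 1D instantaneous-source solution, setting ∂C/∂t = 0 at fixed x gives v²t² + 2Dt − x² = 0, so t = (√(D² + v²x²) − D)/v².
√(D² + v²x²) = √(1.1² + 0.35² × 190²) = 66.51; v² = 0.1225.
t = (66.51 − 1.1)/0.1225 = 534 days (vs. the pure-advection estimate x/v = 543 d).

534 days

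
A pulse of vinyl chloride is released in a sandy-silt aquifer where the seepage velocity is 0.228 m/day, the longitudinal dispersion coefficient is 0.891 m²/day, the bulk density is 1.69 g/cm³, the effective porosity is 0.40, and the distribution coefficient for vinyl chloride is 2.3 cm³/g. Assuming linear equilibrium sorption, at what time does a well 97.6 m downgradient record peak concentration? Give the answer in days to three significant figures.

4410 days

Retardation factor R = 1 + ρ_b·K_d/n = 1 + 1.69 × 2.3/0.40 = 10.72.
Sorption retards both mechanisms: v_R = v/R = 0.02127 m/day, D_R = D/R = 0.08312 m²/day.
Peak time from v_R²t² + 2D_R t − x² = 0: t = (√(D_R² + v_R²x²) − D_R)/v_R².
√(D_R² + v_R²x²) = √(0.08312² + 0.02127² × 97.6²) = 2.078; v_R² = 0.0004524.
t = (2.078 − 0.08312)/0.0004524 = 4410 days.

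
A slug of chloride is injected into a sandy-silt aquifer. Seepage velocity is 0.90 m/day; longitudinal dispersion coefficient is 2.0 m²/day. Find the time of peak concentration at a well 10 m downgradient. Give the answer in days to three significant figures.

8.91 days

For the 1D instantaneous-source solution, setting ∂C/∂t = 0 at fixed x gives v²t² + 2Dt − x² = 0, so t = (√(D² + v²x²) − D)/v².
√(D² + v²x²) = √(2.0² + 0.90² × 10²) = 9.220; v² = 0.81.
t = (9.220 − 2.0)/0.81 = 8.91 days (vs. the pure-advection estimate x/v = 11.1 d).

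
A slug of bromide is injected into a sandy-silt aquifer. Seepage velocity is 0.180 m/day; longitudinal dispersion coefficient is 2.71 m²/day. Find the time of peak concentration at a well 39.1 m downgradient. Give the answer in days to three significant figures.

149 days

For the 1D instantaneous-source solution, setting ∂C/∂t = 0 at fixed x gives v²t² + 2Dt − x² = 0, so t = (√(D² + v²x²) − D)/v².
√(D² + v²x²) = √(2.71² + 0.180² × 39.1²) = 7.542; v² = 0.0324.
t = (7.542 − 2.71)/0.0324 = 149 days (vs. the pure-advection estimate x/v = 217 d).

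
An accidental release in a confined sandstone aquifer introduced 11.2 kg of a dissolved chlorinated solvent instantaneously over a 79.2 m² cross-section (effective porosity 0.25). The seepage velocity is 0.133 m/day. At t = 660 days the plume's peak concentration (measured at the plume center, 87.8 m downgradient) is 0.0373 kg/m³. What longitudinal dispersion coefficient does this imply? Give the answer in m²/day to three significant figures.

0.0277 m²/day

At the plume center C_max = M/(n_e·A·√(4πDt)), so D = M²/(4πt·(n_e·A·C_max)²).
n_e·A·C_max = 0.25 × 79.2 × 0.0373 = 0.7385 kg/m.
D = 11.2²/(4π × 660 × 0.7385²) = 0.0277 m²/day.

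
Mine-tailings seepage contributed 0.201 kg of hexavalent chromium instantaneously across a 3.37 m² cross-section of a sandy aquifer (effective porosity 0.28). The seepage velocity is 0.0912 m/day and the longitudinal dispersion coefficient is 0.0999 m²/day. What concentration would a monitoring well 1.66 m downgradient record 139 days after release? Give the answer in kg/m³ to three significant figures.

0.00181 kg/m³

For an instantaneous plane source, C(x,t) = M/(n_e·A·√(4πDt)) · exp(−(x−vt)²/(4Dt)), with n_e·A the pore (flow) area.
Plume center vt = 0.0912 × 139 = 12.6768 m, so the well at 1.66 m is 11.0168 m upgradient of the peak.
√(4πDt) = 13.21 m, giving peak height M/(n_e·A·√(4πDt)) = 0.201/(0.28 × 3.37 × 13.21) = 0.01613 kg/m³.
(x−vt)²/(4Dt) = (-11.0168)²/(4 × 0.0999 × 139) = 2.185; exp(−2.185) = 0.1125.
C = 0.01613 × 0.1125 = 0.00181 kg/m³.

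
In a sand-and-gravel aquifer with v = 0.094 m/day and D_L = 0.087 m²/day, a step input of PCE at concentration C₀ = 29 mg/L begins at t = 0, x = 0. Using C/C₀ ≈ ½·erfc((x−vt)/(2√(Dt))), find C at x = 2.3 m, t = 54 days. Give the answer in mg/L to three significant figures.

23.7 mg/L

For a continuous step input, C/C₀ ≈ ½·erfc((x−vt)/(2√(Dt))).
vt = 0.094 × 54 = 5.076 m and 2√(Dt) = 2√(0.087 × 54) = 4.335 m.
Argument (x−vt)/(2√(Dt)) = (2.3 − 5.076)/4.335 = -0.6404; ½·erfc(-0.6404) = 0.8174.
C = 29 × 0.8174 = 23.7 mg/L.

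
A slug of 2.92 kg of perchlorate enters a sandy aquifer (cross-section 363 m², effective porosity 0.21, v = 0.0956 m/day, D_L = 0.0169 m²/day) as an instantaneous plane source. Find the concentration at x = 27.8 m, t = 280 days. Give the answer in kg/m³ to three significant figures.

For an instantaneous plane source, C(x,t) = M/(n_e·A·√(4πDt)) · exp(−(x−vt)²/(4Dt)), with n_e·A the pore (flow) area.
Plume center vt = 0.0956 × 280 = 26.768 m, so the well at 27.8 m is 1.032 m downgradient of the peak.
√(4πDt) = 7.711 m, giving peak height M/(n_e·A·√(4πDt)) = 2.92/(0.21 × 363 × 7.711) = 0.004968 kg/m³.
(x−vt)²/(4Dt) = (1.032)²/(4 × 0.0169 × 280) = 0.05627; exp(−0.05627) = 0.9453.
C = 0.004968 × 0.9453 = 0.00470 kg/m³.

0.00470 kg/m³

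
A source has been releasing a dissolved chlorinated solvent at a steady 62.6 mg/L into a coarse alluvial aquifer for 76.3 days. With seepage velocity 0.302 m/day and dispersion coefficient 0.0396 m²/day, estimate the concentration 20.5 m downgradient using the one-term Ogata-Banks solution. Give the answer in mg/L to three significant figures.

53.2 mg/L

For a continuous step input, C/C₀ ≈ ½·erfc((x−vt)/(2√(Dt))).
vt = 0.302 × 76.3 = 23.0426 m and 2√(Dt) = 2√(0.0396 × 76.3) = 3.476 m.
Argument (x−vt)/(2√(Dt)) = (20.5 − 23.0426)/3.476 = -0.7315; ½·erfc(-0.7315) = 0.8495.
C = 62.6 × 0.8495 = 53.2 mg/L.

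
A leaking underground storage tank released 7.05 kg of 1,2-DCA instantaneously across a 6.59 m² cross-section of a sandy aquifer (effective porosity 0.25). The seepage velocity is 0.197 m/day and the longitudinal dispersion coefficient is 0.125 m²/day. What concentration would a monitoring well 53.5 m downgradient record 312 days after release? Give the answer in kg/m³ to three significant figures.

For an instantaneous plane source, C(x,t) = M/(n_e·A·√(4πDt)) · exp(−(x−vt)²/(4Dt)), with n_e·A the pore (flow) area.
Plume center vt = 0.197 × 312 = 61.464 m, so the well at 53.5 m is 7.964 m upgradient of the peak.
√(4πDt) = 22.14 m, giving peak height M/(n_e·A·√(4πDt)) = 7.05/(0.25 × 6.59 × 22.14) = 0.1933 kg/m³.
(x−vt)²/(4Dt) = (-7.964)²/(4 × 0.125 × 312) = 0.4066; exp(−0.4066) = 0.6659.
C = 0.1933 × 0.6659 = 0.129 kg/m³.

0.129 kg/m³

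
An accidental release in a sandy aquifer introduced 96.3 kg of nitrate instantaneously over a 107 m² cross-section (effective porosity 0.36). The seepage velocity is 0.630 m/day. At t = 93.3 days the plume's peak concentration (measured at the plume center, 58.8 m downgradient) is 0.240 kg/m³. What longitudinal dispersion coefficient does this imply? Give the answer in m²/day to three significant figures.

0.0925 m²/day

At the plume center C_max = M/(n_e·A·√(4πDt)), so D = M²/(4πt·(n_e·A·C_max)²).
n_e·A·C_max = 0.36 × 107 × 0.240 = 9.245 kg/m.
D = 96.3²/(4π × 93.3 × 9.245²) = 0.0925 m²/day.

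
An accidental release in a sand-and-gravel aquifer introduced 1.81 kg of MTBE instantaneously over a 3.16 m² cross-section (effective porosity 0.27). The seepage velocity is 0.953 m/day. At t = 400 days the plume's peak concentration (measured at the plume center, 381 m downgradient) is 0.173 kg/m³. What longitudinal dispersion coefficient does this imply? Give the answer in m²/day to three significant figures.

0.0299 m²/day

At the plume center C_max = M/(n_e·A·√(4πDt)), so D = M²/(4πt·(n_e·A·C_max)²).
n_e·A·C_max = 0.27 × 3.16 × 0.173 = 0.1476 kg/m.
D = 1.81²/(4π × 400 × 0.1476²) = 0.0299 m²/day.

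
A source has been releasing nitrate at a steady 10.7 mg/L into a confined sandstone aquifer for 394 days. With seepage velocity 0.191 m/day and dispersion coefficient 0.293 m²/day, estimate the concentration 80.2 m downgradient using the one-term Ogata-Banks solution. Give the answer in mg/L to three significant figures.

For a continuous step input, C/C₀ ≈ ½·erfc((x−vt)/(2√(Dt))).
vt = 0.191 × 394 = 75.254 m and 2√(Dt) = 2√(0.293 × 394) = 21.49 m.
Argument (x−vt)/(2√(Dt)) = (80.2 − 75.254)/21.49 = 0.2302; ½·erfc(0.2302) = 0.3724.
C = 10.7 × 0.3724 = 3.98 mg/L.

3.98 mg/L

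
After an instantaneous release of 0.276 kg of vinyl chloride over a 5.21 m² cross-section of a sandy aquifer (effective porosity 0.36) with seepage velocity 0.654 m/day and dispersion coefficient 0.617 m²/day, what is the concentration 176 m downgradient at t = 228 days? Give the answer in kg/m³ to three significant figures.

For an instantaneous plane source, C(x,t) = M/(n_e·A·√(4πDt)) · exp(−(x−vt)²/(4Dt)), with n_e·A the pore (flow) area.
Plume center vt = 0.654 × 228 = 149.112 m, so the well at 176 m is 26.888 m downgradient of the peak.
√(4πDt) = 42.05 m, giving peak height M/(n_e·A·√(4πDt)) = 0.276/(0.36 × 5.21 × 42.05) = 0.003499 kg/m³.
(x−vt)²/(4Dt) = (26.888)²/(4 × 0.617 × 228) = 1.285; exp(−1.285) = 0.2767.
C = 0.003499 × 0.2767 = 0.000968 kg/m³.

0.000968 kg/m³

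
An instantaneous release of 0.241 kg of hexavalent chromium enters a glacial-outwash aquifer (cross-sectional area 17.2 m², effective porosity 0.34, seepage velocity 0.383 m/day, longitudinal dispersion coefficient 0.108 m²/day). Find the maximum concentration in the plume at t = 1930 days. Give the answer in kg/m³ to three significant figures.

0.000805 kg/m³

The peak of an instantaneous 1D plume sits at x = vt; there the Gaussian factor is 1 and C_max = M/(n_e·A·√(4πDt)), where n_e·A is the pore area the mass is dissolved in.
√(4πDt) = √(4π × 0.108 × 1930) = 51.18 m, so C_max = 0.241/(0.34 × 17.2 × 51.18) = 0.000805 kg/m³.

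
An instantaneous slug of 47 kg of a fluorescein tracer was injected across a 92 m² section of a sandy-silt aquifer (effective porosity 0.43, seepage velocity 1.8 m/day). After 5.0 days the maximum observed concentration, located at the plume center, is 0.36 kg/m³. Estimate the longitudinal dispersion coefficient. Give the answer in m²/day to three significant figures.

At the plume center C_max = M/(n_e·A·√(4πDt)), so D = M²/(4πt·(n_e·A·C_max)²).
n_e·A·C_max = 0.43 × 92 × 0.36 = 14.24 kg/m.
D = 47²/(4π × 5.0 × 14.24²) = 0.173 m²/day.

0.173 m²/day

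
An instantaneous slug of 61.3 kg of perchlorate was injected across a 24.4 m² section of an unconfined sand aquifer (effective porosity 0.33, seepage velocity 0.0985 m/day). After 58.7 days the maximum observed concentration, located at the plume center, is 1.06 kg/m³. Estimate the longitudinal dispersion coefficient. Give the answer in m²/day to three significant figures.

At the plume center C_max = M/(n_e·A·√(4πDt)), so D = M²/(4πt·(n_e·A·C_max)²).
n_e·A·C_max = 0.33 × 24.4 × 1.06 = 8.535 kg/m.
D = 61.3²/(4π × 58.7 × 8.535²) = 0.0699 m²/day.

0.0699 m²/day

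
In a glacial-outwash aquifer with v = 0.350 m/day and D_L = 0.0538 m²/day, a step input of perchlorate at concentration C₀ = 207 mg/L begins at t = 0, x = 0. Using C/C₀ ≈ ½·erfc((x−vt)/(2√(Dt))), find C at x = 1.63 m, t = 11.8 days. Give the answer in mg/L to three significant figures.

204 mg/L

For a continuous step input, C/C₀ ≈ ½·erfc((x−vt)/(2√(Dt))).
vt = 0.350 × 11.8 = 4.13 m and 2√(Dt) = 2√(0.0538 × 11.8) = 1.594 m.
Argument (x−vt)/(2√(Dt)) = (1.63 − 4.13)/1.594 = -1.568; ½·erfc(-1.568) = 0.9867.
C = 207 × 0.9867 = 204 mg/L.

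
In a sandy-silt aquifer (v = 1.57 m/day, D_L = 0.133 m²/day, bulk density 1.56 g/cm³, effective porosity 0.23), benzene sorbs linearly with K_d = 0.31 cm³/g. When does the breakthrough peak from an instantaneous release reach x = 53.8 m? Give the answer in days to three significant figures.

Retardation factor R = 1 + ρ_b·K_d/n = 1 + 1.56 × 0.31/0.23 = 3.103.
Sorption retards both mechanisms: v_R = v/R = 0.5060 m/day, D_R = D/R = 0.04286 m²/day.
Peak time from v_R²t² + 2D_R t − x² = 0: t = (√(D_R² + v_R²x²) − D_R)/v_R².
√(D_R² + v_R²x²) = √(0.04286² + 0.5060² × 53.8²) = 27.22; v_R² = 0.2560.
t = (27.22 − 0.04286)/0.2560 = 106 days.

106 days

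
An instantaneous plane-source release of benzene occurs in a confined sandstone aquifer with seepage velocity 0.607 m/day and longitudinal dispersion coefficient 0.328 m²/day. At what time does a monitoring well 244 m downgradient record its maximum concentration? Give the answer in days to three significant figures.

For the 1D instantaneous-source solution, setting ∂C/∂t = 0 at fixed x gives v²t² + 2Dt − x² = 0, so t = (√(D² + v²x²) − D)/v².
√(D² + v²x²) = √(0.328² + 0.607² × 244²) = 148.1; v² = 0.368449.
t = (148.1 − 0.328)/0.368449 = 401 days (vs. the pure-advection estimate x/v = 402 d).

401 days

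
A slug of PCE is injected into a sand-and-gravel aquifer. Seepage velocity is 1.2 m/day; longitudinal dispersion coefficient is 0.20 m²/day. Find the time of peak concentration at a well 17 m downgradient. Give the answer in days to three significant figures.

14.0 days

For the 1D instantaneous-source solution, setting ∂C/∂t = 0 at fixed x gives v²t² + 2Dt − x² = 0, so t = (√(D² + v²x²) − D)/v².
√(D² + v²x²) = √(0.20² + 1.2² × 17²) = 20.40; v² = 1.44.
t = (20.40 − 0.20)/1.44 = 14.0 days (vs. the pure-advection estimate x/v = 14.2 d).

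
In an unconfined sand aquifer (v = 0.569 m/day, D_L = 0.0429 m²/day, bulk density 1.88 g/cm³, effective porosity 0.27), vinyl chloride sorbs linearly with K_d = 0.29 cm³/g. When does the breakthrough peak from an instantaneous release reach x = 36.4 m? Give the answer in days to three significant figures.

Retardation factor R = 1 + ρ_b·K_d/n = 1 + 1.88 × 0.29/0.27 = 3.019.
Sorption retards both mechanisms: v_R = v/R = 0.1885 m/day, D_R = D/R = 0.01421 m²/day.
Peak time from v_R²t² + 2D_R t − x² = 0: t = (√(D_R² + v_R²x²) − D_R)/v_R².
√(D_R² + v_R²x²) = √(0.01421² + 0.1885² × 36.4²) = 6.861; v_R² = 0.03553.
t = (6.861 − 0.01421)/0.03553 = 193 days.

193 days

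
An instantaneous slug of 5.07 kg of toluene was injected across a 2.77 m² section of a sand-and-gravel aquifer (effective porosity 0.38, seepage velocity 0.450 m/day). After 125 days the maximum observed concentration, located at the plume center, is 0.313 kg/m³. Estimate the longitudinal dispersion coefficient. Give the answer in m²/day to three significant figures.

0.151 m²/day

At the plume center C_max = M/(n_e·A·√(4πDt)), so D = M²/(4πt·(n_e·A·C_max)²).
n_e·A·C_max = 0.38 × 2.77 × 0.313 = 0.3295 kg/m.
D = 5.07²/(4π × 125 × 0.3295²) = 0.151 m²/day.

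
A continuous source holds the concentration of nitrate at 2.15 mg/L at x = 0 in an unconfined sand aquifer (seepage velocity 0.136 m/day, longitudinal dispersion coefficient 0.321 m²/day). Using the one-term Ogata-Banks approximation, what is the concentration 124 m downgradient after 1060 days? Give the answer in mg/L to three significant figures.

1.68 mg/L

For a continuous step input, C/C₀ ≈ ½·erfc((x−vt)/(2√(Dt))).
vt = 0.136 × 1060 = 144.16 m and 2√(Dt) = 2√(0.321 × 1060) = 36.89 m.
Argument (x−vt)/(2√(Dt)) = (124 − 144.16)/36.89 = -0.5465; ½·erfc(-0.5465) = 0.7802.
C = 2.15 × 0.7802 = 1.68 mg/L.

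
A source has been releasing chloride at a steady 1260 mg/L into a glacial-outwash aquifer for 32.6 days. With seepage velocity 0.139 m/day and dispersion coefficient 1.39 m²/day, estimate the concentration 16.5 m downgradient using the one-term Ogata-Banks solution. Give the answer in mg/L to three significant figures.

131 mg/L

For a continuous step input, C/C₀ ≈ ½·erfc((x−vt)/(2√(Dt))).
vt = 0.139 × 32.6 = 4.5314 m and 2√(Dt) = 2√(1.39 × 32.6) = 13.46 m.
Argument (x−vt)/(2√(Dt)) = (16.5 − 4.5314)/13.46 = 0.8892; ½·erfc(0.8892) = 0.1043.
C = 1260 × 0.1043 = 131 mg/L.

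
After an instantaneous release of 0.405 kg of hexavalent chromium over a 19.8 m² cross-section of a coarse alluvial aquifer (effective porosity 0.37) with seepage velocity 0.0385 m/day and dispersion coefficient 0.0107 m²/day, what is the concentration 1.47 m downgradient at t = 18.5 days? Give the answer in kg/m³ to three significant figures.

0.0170 kg/m³

For an instantaneous plane source, C(x,t) = M/(n_e·A·√(4πDt)) · exp(−(x−vt)²/(4Dt)), with n_e·A the pore (flow) area.
Plume center vt = 0.0385 × 18.5 = 0.71225 m, so the well at 1.47 m is 0.75775 m downgradient of the peak.
√(4πDt) = 1.577 m, giving peak height M/(n_e·A·√(4πDt)) = 0.405/(0.37 × 19.8 × 1.577) = 0.03506 kg/m³.
(x−vt)²/(4Dt) = (0.75775)²/(4 × 0.0107 × 18.5) = 0.7252; exp(−0.7252) = 0.4842.
C = 0.03506 × 0.4842 = 0.0170 kg/m³.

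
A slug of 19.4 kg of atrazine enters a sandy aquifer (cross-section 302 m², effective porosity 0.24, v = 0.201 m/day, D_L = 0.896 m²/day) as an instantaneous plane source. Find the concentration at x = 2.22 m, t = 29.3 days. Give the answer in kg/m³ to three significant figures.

0.0130 kg/m³

For an instantaneous plane source, C(x,t) = M/(n_e·A·√(4πDt)) · exp(−(x−vt)²/(4Dt)), with n_e·A the pore (flow) area.
Plume center vt = 0.201 × 29.3 = 5.8893 m, so the well at 2.22 m is 3.6693 m upgradient of the peak.
√(4πDt) = 18.16 m, giving peak height M/(n_e·A·√(4πDt)) = 19.4/(0.24 × 302 × 18.16) = 0.01474 kg/m³.
(x−vt)²/(4Dt) = (-3.6693)²/(4 × 0.896 × 29.3) = 0.1282; exp(−0.1282) = 0.8797.
C = 0.01474 × 0.8797 = 0.0130 kg/m³.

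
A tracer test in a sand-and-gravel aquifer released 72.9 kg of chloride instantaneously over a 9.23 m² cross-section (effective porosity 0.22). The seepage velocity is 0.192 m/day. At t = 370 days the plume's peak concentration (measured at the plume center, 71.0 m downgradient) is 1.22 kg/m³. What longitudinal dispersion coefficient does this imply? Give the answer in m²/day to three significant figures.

0.186 m²/day

At the plume center C_max = M/(n_e·A·√(4πDt)), so D = M²/(4πt·(n_e·A·C_max)²).
n_e·A·C_max = 0.22 × 9.23 × 1.22 = 2.477 kg/m.
D = 72.9²/(4π × 370 × 2.477²) = 0.186 m²/day.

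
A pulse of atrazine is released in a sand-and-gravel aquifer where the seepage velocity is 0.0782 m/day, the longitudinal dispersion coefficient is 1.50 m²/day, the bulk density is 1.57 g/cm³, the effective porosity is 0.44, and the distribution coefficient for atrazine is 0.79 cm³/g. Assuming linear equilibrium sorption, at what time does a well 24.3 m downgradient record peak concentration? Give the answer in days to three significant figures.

575 days

Retardation factor R = 1 + ρ_b·K_d/n = 1 + 1.57 × 0.79/0.44 = 3.819.
Sorption retards both mechanisms: v_R = v/R = 0.02048 m/day, D_R = D/R = 0.3928 m²/day.
Peak time from v_R²t² + 2D_R t − x² = 0: t = (√(D_R² + v_R²x²) − D_R)/v_R².
√(D_R² + v_R²x²) = √(0.3928² + 0.02048² × 24.3²) = 0.6340; v_R² = 0.0004194.
t = (0.6340 − 0.3928)/0.0004194 = 575 days.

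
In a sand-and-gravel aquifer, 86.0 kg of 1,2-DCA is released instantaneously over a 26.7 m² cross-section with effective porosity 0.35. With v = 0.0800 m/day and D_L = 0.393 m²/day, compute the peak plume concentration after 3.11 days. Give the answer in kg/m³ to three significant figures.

The peak of an instantaneous 1D plume sits at x = vt; there the Gaussian factor is 1 and C_max = M/(n_e·A·√(4πDt)), where n_e·A is the pore area the mass is dissolved in.
√(4πDt) = √(4π × 0.393 × 3.11) = 3.919 m, so C_max = 86.0/(0.35 × 26.7 × 3.919) = 2.35 kg/m³.

2.35 kg/m³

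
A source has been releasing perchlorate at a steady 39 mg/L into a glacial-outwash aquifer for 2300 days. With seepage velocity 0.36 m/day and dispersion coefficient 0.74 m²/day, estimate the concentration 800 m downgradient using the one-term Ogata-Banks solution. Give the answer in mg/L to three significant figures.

26.7 mg/L

For a continuous step input, C/C₀ ≈ ½·erfc((x−vt)/(2√(Dt))).
vt = 0.36 × 2300 = 828 m and 2√(Dt) = 2√(0.74 × 2300) = 82.51 m.
Argument (x−vt)/(2√(Dt)) = (800 − 828)/82.51 = -0.3394; ½·erfc(-0.3394) = 0.6844.
C = 39 × 0.6844 = 26.7 mg/L.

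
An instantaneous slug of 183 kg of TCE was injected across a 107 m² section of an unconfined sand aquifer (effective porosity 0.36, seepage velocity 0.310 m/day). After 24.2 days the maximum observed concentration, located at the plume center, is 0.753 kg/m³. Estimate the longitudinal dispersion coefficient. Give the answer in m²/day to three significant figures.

At the plume center C_max = M/(n_e·A·√(4πDt)), so D = M²/(4πt·(n_e·A·C_max)²).
n_e·A·C_max = 0.36 × 107 × 0.753 = 29.01 kg/m.
D = 183²/(4π × 24.2 × 29.01²) = 0.131 m²/day.

0.131 m²/day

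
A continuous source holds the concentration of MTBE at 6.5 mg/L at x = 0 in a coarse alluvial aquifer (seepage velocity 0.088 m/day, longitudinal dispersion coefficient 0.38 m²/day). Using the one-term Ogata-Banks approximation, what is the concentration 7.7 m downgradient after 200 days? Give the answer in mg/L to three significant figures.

5.13 mg/L

For a continuous step input, C/C₀ ≈ ½·erfc((x−vt)/(2√(Dt))).
vt = 0.088 × 200 = 17.6 m and 2√(Dt) = 2√(0.38 × 200) = 17.44 m.
Argument (x−vt)/(2√(Dt)) = (7.7 − 17.6)/17.44 = -0.5677; ½·erfc(-0.5677) = 0.7890.
C = 6.5 × 0.7890 = 5.13 mg/L.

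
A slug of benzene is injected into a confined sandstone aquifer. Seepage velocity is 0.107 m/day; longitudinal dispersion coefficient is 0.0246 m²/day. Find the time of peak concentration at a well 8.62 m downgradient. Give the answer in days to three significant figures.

78.4 days

For the 1D instantaneous-source solution, setting ∂C/∂t = 0 at fixed x gives v²t² + 2Dt − x² = 0, so t = (√(D² + v²x²) − D)/v².
√(D² + v²x²) = √(0.0246² + 0.107² × 8.62²) = 0.9227; v² = 0.011449.
t = (0.9227 − 0.0246)/0.011449 = 78.4 days (vs. the pure-advection estimate x/v = 80.6 d).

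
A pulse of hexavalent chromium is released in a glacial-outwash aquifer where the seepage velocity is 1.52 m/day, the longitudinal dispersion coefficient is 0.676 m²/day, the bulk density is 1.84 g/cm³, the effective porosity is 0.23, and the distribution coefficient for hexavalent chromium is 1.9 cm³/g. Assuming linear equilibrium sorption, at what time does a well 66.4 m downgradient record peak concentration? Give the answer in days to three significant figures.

703 days

Retardation factor R = 1 + ρ_b·K_d/n = 1 + 1.84 × 1.9/0.23 = 16.20.
Sorption retards both mechanisms: v_R = v/R = 0.09383 m/day, D_R = D/R = 0.04173 m²/day.
Peak time from v_R²t² + 2D_R t − x² = 0: t = (√(D_R² + v_R²x²) − D_R)/v_R².
√(D_R² + v_R²x²) = √(0.04173² + 0.09383² × 66.4²) = 6.230; v_R² = 0.008804.
t = (6.230 − 0.04173)/0.008804 = 703 days.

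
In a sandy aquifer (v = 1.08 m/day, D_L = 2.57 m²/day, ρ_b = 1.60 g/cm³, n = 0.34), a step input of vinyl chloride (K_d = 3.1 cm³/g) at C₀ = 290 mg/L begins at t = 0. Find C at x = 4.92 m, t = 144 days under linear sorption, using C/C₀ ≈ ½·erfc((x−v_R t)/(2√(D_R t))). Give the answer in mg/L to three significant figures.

223 mg/L

Retardation factor R = 1 + ρ_b·K_d/n = 1 + 1.60 × 3.1/0.34 = 15.59.
Sorption retards both mechanisms: v_R = v/R = 0.06928 m/day, D_R = D/R = 0.1648 m²/day.
v_R·t = 0.06928 × 144 = 9.97632 m; 2√(D_R t) = 9.743 m; argument = (4.92 − 9.97632)/9.743 = -0.5190.
C = C₀ × ½·erfc(-0.5190) = 290 × 0.7685 = 223 mg/L.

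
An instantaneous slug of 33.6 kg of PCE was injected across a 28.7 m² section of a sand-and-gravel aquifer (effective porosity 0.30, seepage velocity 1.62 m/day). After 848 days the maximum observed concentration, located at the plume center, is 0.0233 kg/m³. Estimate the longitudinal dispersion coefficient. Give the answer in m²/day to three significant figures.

2.63 m²/day

At the plume center C_max = M/(n_e·A·√(4πDt)), so D = M²/(4πt·(n_e·A·C_max)²).
n_e·A·C_max = 0.30 × 28.7 × 0.0233 = 0.2006 kg/m.
D = 33.6²/(4π × 848 × 0.2006²) = 2.63 m²/day.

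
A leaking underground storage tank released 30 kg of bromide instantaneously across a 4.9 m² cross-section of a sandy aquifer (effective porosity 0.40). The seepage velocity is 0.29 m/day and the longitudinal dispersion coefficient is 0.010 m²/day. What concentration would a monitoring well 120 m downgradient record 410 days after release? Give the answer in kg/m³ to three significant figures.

For an instantaneous plane source, C(x,t) = M/(n_e·A·√(4πDt)) · exp(−(x−vt)²/(4Dt)), with n_e·A the pore (flow) area.
Plume center vt = 0.29 × 410 = 118.9 m, so the well at 120 m is 1.1 m downgradient of the peak.
√(4πDt) = 7.178 m, giving peak height M/(n_e·A·√(4πDt)) = 30/(0.40 × 4.9 × 7.178) = 2.132 kg/m³.
(x−vt)²/(4Dt) = (1.1)²/(4 × 0.010 × 410) = 0.07378; exp(−0.07378) = 0.9289.
C = 2.132 × 0.9289 = 1.98 kg/m³.

1.98 kg/m³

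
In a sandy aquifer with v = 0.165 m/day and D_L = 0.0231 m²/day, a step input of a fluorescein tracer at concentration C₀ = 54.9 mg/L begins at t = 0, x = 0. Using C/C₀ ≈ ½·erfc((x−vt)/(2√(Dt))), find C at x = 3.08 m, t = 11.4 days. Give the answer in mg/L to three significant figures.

For a continuous step input, C/C₀ ≈ ½·erfc((x−vt)/(2√(Dt))).
vt = 0.165 × 11.4 = 1.881 m and 2√(Dt) = 2√(0.0231 × 11.4) = 1.026 m.
Argument (x−vt)/(2√(Dt)) = (3.08 − 1.881)/1.026 = 1.169; ½·erfc(1.169) = 0.04914.
C = 54.9 × 0.04914 = 2.70 mg/L.

2.70 mg/L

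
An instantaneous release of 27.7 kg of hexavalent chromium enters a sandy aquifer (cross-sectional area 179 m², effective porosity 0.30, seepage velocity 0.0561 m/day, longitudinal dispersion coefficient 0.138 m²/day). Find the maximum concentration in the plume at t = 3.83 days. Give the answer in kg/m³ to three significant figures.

The peak of an instantaneous 1D plume sits at x = vt; there the Gaussian factor is 1 and C_max = M/(n_e·A·√(4πDt)), where n_e·A is the pore area the mass is dissolved in.
√(4πDt) = √(4π × 0.138 × 3.83) = 2.577 m, so C_max = 27.7/(0.30 × 179 × 2.577) = 0.200 kg/m³.

0.200 kg/m³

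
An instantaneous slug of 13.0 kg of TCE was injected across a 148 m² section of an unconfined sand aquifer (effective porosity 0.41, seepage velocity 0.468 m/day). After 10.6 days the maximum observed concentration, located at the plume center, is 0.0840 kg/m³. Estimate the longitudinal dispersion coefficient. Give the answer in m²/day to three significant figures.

At the plume center C_max = M/(n_e·A·√(4πDt)), so D = M²/(4πt·(n_e·A·C_max)²).
n_e·A·C_max = 0.41 × 148 × 0.0840 = 5.097 kg/m.
D = 13.0²/(4π × 10.6 × 5.097²) = 0.0488 m²/day.

0.0488 m²/day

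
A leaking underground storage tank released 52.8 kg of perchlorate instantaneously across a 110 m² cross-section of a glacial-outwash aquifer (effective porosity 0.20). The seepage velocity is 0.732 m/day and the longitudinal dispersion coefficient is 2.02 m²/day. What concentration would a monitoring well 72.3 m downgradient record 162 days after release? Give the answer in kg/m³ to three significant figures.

0.00728 kg/m³

For an instantaneous plane source, C(x,t) = M/(n_e·A·√(4πDt)) · exp(−(x−vt)²/(4Dt)), with n_e·A the pore (flow) area.
Plume center vt = 0.732 × 162 = 118.584 m, so the well at 72.3 m is 46.284 m upgradient of the peak.
√(4πDt) = 64.13 m, giving peak height M/(n_e·A·√(4πDt)) = 52.8/(0.20 × 110 × 64.13) = 0.03742 kg/m³.
(x−vt)²/(4Dt) = (-46.284)²/(4 × 2.02 × 162) = 1.637; exp(−1.637) = 0.1946.
C = 0.03742 × 0.1946 = 0.00728 kg/m³.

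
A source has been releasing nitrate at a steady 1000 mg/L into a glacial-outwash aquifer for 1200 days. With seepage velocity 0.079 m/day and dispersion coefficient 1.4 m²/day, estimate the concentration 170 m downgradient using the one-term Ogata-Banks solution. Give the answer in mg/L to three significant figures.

For a continuous step input, C/C₀ ≈ ½·erfc((x−vt)/(2√(Dt))).
vt = 0.079 × 1200 = 94.8 m and 2√(Dt) = 2√(1.4 × 1200) = 81.98 m.
Argument (x−vt)/(2√(Dt)) = (170 − 94.8)/81.98 = 0.9173; ½·erfc(0.9173) = 0.09727.
C = 1000 × 0.09727 = 97.3 mg/L.

97.3 mg/L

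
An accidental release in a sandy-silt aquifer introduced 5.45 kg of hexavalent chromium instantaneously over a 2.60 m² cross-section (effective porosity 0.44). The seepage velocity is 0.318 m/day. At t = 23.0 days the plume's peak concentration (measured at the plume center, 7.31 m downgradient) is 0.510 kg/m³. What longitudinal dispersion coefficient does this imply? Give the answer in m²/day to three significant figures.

0.302 m²/day

At the plume center C_max = M/(n_e·A·√(4πDt)), so D = M²/(4πt·(n_e·A·C_max)²).
n_e·A·C_max = 0.44 × 2.60 × 0.510 = 0.5834 kg/m.
D = 5.45²/(4π × 23.0 × 0.5834²) = 0.302 m²/day.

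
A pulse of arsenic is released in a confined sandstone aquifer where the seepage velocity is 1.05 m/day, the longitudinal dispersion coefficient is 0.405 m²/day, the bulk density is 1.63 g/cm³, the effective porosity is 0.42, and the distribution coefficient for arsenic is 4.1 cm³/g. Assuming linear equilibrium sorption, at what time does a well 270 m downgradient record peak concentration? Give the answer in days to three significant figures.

Retardation factor R = 1 + ρ_b·K_d/n = 1 + 1.63 × 4.1/0.42 = 16.91.
Sorption retards both mechanisms: v_R = v/R = 0.06209 m/day, D_R = D/R = 0.02395 m²/day.
Peak time from v_R²t² + 2D_R t − x² = 0: t = (√(D_R² + v_R²x²) − D_R)/v_R².
√(D_R² + v_R²x²) = √(0.02395² + 0.06209² × 270²) = 16.76; v_R² = 0.003855.
t = (16.76 − 0.02395)/0.003855 = 4340 days.

4340 days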